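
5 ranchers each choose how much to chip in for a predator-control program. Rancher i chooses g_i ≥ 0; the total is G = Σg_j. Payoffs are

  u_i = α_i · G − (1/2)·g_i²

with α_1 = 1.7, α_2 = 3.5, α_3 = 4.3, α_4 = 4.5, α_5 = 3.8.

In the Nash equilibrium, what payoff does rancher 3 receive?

Rancher i's FOC: ∂u_i/∂g_i = α_i − g_i = 0, so g_i* = α_i.
NE contributions = (1.7, 3.5, 4.3, 4.5, 3.8); G = 17.8.
u_3 = α_3·G − ½·(g_3)² = 4.3·17.8 − ½·4.3² = 67.295.

67.295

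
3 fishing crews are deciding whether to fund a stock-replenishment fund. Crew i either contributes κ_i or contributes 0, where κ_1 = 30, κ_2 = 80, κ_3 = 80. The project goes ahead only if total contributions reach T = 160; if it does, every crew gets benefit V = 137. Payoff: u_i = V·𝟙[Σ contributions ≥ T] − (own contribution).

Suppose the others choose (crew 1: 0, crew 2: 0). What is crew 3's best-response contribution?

Others' total = 0. Even contributing 80 gives 80 < 160: no benefit either way.
Best response: 0.

0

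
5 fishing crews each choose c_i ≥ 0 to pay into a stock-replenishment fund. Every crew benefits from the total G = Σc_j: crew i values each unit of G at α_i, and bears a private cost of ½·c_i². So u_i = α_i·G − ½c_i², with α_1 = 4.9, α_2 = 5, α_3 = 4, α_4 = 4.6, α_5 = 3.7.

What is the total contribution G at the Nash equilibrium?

Crew i's FOC: ∂u_i/∂c_i = α_i − c_i = 0, so c_i* = α_i.
NE contributions = (4.9, 5, 4, 4.6, 3.7); G = 22.2.

22.2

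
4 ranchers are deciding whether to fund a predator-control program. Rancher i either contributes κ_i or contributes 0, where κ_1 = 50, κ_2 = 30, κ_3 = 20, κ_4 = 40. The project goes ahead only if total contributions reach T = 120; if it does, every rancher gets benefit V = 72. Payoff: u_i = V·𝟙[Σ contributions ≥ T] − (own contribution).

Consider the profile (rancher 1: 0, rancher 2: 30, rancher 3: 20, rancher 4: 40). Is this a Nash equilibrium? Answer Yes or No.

No

Total = 90 < 120: not provided.
Rancher 1 (pledges 0, payoff 0): pledging 50 → total 140, payoff 22. Profitable deviation.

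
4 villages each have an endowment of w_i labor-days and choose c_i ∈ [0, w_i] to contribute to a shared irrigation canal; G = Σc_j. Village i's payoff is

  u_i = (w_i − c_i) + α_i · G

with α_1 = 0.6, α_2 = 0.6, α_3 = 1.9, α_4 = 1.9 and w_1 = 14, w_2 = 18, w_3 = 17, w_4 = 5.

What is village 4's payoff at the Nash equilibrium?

41.8

∂u_i/∂c_i = α_i − 1, so village i contributes w_i if α_i > 1, else 0.
α_i > 1 for i ∈ {3, 4}; NE contributions (0, 0, 17, 5), G = 22.
u_4 = (5 − 5) + 1.9·22 = 41.8.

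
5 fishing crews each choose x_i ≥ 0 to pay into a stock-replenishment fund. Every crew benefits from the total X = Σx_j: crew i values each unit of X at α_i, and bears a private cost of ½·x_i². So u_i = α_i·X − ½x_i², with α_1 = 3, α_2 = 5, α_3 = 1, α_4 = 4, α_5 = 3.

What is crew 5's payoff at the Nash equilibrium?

43.5

Crew i's FOC: ∂u_i/∂x_i = α_i − x_i = 0, so x_i* = α_i.
NE contributions = (3, 5, 1, 4, 3); X = 16.
u_5 = α_5·X − ½·(x_5)² = 3·16 − ½·3² = 43.5.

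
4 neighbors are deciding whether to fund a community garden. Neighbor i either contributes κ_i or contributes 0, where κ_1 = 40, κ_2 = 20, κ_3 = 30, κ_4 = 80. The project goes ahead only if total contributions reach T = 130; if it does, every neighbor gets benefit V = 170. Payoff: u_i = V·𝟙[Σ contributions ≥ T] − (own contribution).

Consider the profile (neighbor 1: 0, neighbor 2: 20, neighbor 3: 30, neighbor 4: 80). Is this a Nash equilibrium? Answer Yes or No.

Yes

Total = 130 ≥ 130: provided.
Neighbor 1 (pledges 0, payoff 170): pledging 40 → total 170, payoff 130. No gain.
Neighbor 2 (pledges 20, payoff 150): dropping to 0 → total 110, payoff 0. No gain.
Neighbor 3 (pledges 30, payoff 140): dropping to 0 → total 100, payoff 0. No gain.
Neighbor 4 (pledges 80, payoff 90): dropping to 0 → total 50, payoff 0. No gain.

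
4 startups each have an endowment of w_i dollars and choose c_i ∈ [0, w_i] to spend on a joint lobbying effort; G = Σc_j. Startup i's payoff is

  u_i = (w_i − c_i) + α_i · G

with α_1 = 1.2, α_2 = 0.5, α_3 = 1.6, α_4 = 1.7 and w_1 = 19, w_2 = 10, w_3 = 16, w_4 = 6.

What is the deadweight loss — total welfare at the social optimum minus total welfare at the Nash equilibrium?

40

∂u_i/∂c_i = α_i − 1, so startup i contributes w_i if α_i > 1, else 0.
α_i > 1 for i ∈ {1, 3, 4}; NE contributions (19, 0, 16, 6), G = 41.
W^NE = Σw_i − G^NE + (Σα_i)·G^NE = 51 + 4·41 = 215.
Planner: ∂(Σu_j)/∂c_i = Σα_j − 1 = 4 > 0, so everyone contributes w_i; G^SO = 51, W^SO = 51 + 4·51 = 255.
Deadweight loss = 40.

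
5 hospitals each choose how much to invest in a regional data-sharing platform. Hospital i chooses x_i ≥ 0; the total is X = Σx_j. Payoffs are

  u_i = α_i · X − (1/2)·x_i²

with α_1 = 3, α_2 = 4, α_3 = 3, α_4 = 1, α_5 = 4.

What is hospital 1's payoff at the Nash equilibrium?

Hospital i's FOC: ∂u_i/∂x_i = α_i − x_i = 0, so x_i* = α_i.
NE contributions = (3, 4, 3, 1, 4); X = 15.
u_1 = α_1·X − ½·(x_1)² = 3·15 − ½·3² = 40.5.

40.5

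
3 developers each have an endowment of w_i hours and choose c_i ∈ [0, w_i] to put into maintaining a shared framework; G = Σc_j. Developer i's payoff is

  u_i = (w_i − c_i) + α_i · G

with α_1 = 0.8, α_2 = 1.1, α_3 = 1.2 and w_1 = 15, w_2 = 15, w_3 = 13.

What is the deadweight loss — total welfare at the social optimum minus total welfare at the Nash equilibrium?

31.5

∂u_i/∂c_i = α_i − 1, so developer i contributes w_i if α_i > 1, else 0.
α_i > 1 for i ∈ {2, 3}; NE contributions (0, 15, 13), G = 28.
W^NE = Σw_i − G^NE + (Σα_i)·G^NE = 43 + 2.1·28 = 101.8.
Planner: ∂(Σu_j)/∂c_i = Σα_j − 1 = 2.1 > 0, so everyone contributes w_i; G^SO = 43, W^SO = 43 + 2.1·43 = 133.3.
Deadweight loss = 31.5.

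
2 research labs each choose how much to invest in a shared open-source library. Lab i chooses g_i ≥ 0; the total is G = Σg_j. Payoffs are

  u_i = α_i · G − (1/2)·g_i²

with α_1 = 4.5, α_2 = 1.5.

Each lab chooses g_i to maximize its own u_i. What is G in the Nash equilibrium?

6

Lab i's FOC: ∂u_i/∂g_i = α_i − g_i = 0, so g_i* = α_i.
NE contributions = (4.5, 1.5); G = 6.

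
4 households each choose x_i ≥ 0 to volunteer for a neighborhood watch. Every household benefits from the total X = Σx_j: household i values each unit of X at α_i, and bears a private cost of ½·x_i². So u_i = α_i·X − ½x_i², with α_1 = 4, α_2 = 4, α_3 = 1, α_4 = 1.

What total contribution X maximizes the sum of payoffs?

Planner FOC: ∂(Σu_j)/∂x_i = (Σα_j) − x_i = 0, so x_i^SO = Σα_j = 10 for every i; X^SO = 40.

40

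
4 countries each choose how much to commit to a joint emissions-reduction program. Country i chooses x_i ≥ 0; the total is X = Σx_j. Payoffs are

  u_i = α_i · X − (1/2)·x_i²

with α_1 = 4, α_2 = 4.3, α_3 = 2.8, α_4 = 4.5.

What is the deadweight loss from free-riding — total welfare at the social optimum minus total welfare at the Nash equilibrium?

274.65

Country i's FOC: ∂u_i/∂x_i = α_i − x_i = 0, so x_i* = α_i.
NE contributions = (4, 4.3, 2.8, 4.5); X = 15.6.
W^NE = (Σα)·X − ½Σα_i² = 15.6² − ½·62.58 = 212.07.
Planner sets x_i = Σα_j = 15.6 for every i, so X^SO = 4·15.6 = 62.4.
W^SO = (Σα)·X^SO − ½·4·(Σα)² = (4/2)·15.6² = 486.72.
Deadweight loss = W^SO − W^NE = 274.65.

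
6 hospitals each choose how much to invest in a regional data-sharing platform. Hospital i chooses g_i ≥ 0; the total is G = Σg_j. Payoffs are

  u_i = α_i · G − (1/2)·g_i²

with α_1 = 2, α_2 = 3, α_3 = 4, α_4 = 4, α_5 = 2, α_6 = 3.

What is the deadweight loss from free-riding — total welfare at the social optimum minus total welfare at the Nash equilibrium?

Hospital i's FOC: ∂u_i/∂g_i = α_i − g_i = 0, so g_i* = α_i.
NE contributions = (2, 3, 4, 4, 2, 3); G = 18.
W^NE = (Σα)·G − ½Σα_i² = 18² − ½·58 = 295.
Planner sets g_i = Σα_j = 18 for every i, so G^SO = 6·18 = 108.
W^SO = (Σα)·G^SO − ½·6·(Σα)² = (6/2)·18² = 972.
Deadweight loss = W^SO − W^NE = 677.

677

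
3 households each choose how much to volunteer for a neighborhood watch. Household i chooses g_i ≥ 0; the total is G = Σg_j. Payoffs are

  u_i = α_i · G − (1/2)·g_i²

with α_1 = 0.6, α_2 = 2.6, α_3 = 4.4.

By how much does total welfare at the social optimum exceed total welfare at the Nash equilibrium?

42.12

Household i's FOC: ∂u_i/∂g_i = α_i − g_i = 0, so g_i* = α_i.
NE contributions = (0.6, 2.6, 4.4); G = 7.6.
W^NE = (Σα)·G − ½Σα_i² = 7.6² − ½·26.48 = 44.52.
Planner sets g_i = Σα_j = 7.6 for every i, so G^SO = 3·7.6 = 22.8.
W^SO = (Σα)·G^SO − ½·3·(Σα)² = (3/2)·7.6² = 86.64.
Deadweight loss = W^SO − W^NE = 42.12.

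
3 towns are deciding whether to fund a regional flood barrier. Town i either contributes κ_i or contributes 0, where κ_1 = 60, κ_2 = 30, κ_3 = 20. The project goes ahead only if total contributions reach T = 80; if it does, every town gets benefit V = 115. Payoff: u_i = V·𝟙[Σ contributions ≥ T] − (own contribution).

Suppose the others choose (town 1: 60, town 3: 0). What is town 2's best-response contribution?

Others' total = 60. Contributing 30 brings total to 90 ≥ 80: gain V − κ_2 = 85.
Best response: 30.

30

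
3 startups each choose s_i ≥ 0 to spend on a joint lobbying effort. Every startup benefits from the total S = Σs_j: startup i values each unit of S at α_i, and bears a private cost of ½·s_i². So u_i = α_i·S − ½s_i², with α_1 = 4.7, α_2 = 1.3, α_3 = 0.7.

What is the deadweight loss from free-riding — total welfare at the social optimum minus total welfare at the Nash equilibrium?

34.58

Startup i's FOC: ∂u_i/∂s_i = α_i − s_i = 0, so s_i* = α_i.
NE contributions = (4.7, 1.3, 0.7); S = 6.7.
W^NE = (Σα)·S − ½Σα_i² = 6.7² − ½·24.27 = 32.755.
Planner sets s_i = Σα_j = 6.7 for every i, so S^SO = 3·6.7 = 20.1.
W^SO = (Σα)·S^SO − ½·3·(Σα)² = (3/2)·6.7² = 67.335.
Deadweight loss = W^SO − W^NE = 34.58.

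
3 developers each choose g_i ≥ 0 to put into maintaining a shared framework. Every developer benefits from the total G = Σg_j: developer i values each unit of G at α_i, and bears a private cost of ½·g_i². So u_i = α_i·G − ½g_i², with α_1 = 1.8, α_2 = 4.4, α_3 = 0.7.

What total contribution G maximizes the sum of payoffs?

Planner FOC: ∂(Σu_j)/∂g_i = (Σα_j) − g_i = 0, so g_i^SO = Σα_j = 6.9 for every i; G^SO = 20.7.

20.7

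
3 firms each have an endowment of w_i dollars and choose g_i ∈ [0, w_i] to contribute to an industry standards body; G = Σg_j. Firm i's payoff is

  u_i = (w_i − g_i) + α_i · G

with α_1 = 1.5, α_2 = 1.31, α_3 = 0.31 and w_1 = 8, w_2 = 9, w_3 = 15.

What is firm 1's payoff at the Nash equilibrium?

∂u_i/∂g_i = α_i − 1, so firm i contributes w_i if α_i > 1, else 0.
α_i > 1 for i ∈ {1, 2}; NE contributions (8, 9, 0), G = 17.
u_1 = (8 − 8) + 1.5·17 = 25.5.

25.5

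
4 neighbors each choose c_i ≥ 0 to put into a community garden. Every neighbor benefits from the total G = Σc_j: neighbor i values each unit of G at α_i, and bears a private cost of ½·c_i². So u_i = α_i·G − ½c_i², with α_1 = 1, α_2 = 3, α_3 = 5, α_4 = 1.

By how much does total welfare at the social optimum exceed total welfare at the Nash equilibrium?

118

Neighbor i's FOC: ∂u_i/∂c_i = α_i − c_i = 0, so c_i* = α_i.
NE contributions = (1, 3, 5, 1); G = 10.
W^NE = (Σα)·G − ½Σα_i² = 10² − ½·36 = 82.
Planner sets c_i = Σα_j = 10 for every i, so G^SO = 4·10 = 40.
W^SO = (Σα)·G^SO − ½·4·(Σα)² = (4/2)·10² = 200.
Deadweight loss = W^SO − W^NE = 118.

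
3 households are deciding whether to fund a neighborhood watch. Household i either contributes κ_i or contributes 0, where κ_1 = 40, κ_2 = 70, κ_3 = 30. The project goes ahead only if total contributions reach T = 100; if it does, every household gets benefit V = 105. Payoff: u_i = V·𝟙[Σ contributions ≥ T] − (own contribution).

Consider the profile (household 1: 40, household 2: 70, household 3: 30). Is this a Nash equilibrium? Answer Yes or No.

Total = 140 ≥ 100: provided.
Household 1 (pledges 40, payoff 65): dropping to 0 → total 100, payoff 105. Profitable deviation.

No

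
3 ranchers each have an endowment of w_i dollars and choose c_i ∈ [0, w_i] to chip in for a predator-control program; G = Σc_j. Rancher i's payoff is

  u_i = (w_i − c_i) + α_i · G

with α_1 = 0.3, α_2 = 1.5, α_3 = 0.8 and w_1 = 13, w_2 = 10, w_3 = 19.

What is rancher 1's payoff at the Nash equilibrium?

16

∂u_i/∂c_i = α_i − 1, so rancher i contributes w_i if α_i > 1, else 0.
α_i > 1 for i ∈ {2}; NE contributions (0, 10, 0), G = 10.
u_1 = (13 − 0) + 0.3·10 = 16.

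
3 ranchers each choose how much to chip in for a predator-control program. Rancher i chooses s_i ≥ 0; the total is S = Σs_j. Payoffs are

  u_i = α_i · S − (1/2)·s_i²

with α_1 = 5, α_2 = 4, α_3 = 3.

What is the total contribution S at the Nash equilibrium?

12

Rancher i's FOC: ∂u_i/∂s_i = α_i − s_i = 0, so s_i* = α_i.
NE contributions = (5, 4, 3); S = 12.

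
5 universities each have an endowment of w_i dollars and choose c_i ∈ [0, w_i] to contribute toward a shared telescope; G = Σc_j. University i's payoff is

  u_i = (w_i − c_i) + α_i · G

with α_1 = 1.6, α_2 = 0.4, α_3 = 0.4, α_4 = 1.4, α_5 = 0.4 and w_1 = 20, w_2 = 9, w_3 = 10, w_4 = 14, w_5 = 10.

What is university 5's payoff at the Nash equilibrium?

23.6

∂u_i/∂c_i = α_i − 1, so university i contributes w_i if α_i > 1, else 0.
α_i > 1 for i ∈ {1, 4}; NE contributions (20, 0, 0, 14, 0), G = 34.
u_5 = (10 − 0) + 0.4·34 = 23.6.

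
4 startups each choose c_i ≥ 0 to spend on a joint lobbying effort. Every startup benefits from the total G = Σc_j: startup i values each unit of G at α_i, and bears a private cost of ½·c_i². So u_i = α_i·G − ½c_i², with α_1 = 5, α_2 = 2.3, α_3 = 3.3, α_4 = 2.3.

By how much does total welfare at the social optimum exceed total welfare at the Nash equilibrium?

Startup i's FOC: ∂u_i/∂c_i = α_i − c_i = 0, so c_i* = α_i.
NE contributions = (5, 2.3, 3.3, 2.3); G = 12.9.
W^NE = (Σα)·G − ½Σα_i² = 12.9² − ½·46.47 = 143.175.
Planner sets c_i = Σα_j = 12.9 for every i, so G^SO = 4·12.9 = 51.6.
W^SO = (Σα)·G^SO − ½·4·(Σα)² = (4/2)·12.9² = 332.82.
Deadweight loss = W^SO − W^NE = 189.645.

189.645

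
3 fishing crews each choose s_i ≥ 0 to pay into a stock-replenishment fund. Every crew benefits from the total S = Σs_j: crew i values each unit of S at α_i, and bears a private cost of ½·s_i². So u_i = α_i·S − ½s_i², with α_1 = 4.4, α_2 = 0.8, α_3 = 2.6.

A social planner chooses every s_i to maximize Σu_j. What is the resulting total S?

23.4

Planner FOC: ∂(Σu_j)/∂s_i = (Σα_j) − s_i = 0, so s_i^SO = Σα_j = 7.8 for every i; S^SO = 23.4.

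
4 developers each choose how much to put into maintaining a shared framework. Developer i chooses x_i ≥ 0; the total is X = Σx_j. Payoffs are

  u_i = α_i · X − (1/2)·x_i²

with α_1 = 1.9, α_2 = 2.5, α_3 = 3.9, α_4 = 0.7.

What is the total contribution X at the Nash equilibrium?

Developer i's FOC: ∂u_i/∂x_i = α_i − x_i = 0, so x_i* = α_i.
NE contributions = (1.9, 2.5, 3.9, 0.7); X = 9.

9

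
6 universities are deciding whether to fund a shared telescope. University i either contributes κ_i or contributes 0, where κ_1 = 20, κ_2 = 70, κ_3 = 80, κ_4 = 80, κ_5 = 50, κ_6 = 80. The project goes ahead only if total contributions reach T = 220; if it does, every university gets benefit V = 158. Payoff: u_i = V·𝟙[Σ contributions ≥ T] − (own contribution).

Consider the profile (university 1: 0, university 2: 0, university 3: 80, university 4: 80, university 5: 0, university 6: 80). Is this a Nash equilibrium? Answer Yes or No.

Yes

Total = 240 ≥ 220: provided.
University 1 (pledges 0, payoff 158): pledging 20 → total 260, payoff 138. No gain.
University 2 (pledges 0, payoff 158): pledging 70 → total 310, payoff 88. No gain.
University 3 (pledges 80, payoff 78): dropping to 0 → total 160, payoff 0. No gain.
University 4 (pledges 80, payoff 78): dropping to 0 → total 160, payoff 0. No gain.
University 5 (pledges 0, payoff 158): pledging 50 → total 290, payoff 108. No gain.
University 6 (pledges 80, payoff 78): dropping to 0 → total 160, payoff 0. No gain.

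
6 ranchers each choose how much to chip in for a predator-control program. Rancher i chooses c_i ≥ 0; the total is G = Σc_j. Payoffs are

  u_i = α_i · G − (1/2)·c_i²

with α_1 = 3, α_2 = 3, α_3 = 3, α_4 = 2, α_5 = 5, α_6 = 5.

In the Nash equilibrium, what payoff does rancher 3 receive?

58.5

Rancher i's FOC: ∂u_i/∂c_i = α_i − c_i = 0, so c_i* = α_i.
NE contributions = (3, 3, 3, 2, 5, 5); G = 21.
u_3 = α_3·G − ½·(c_3)² = 3·21 − ½·3² = 58.5.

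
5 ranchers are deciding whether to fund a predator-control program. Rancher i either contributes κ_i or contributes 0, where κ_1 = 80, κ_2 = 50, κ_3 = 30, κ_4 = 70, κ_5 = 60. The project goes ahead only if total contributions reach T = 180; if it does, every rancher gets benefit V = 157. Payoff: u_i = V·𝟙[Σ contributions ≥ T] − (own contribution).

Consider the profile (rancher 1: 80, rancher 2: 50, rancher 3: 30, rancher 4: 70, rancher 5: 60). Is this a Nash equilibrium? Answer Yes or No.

No

Total = 290 ≥ 180: provided.
Rancher 1 (pledges 80, payoff 77): dropping to 0 → total 210, payoff 157. Profitable deviation.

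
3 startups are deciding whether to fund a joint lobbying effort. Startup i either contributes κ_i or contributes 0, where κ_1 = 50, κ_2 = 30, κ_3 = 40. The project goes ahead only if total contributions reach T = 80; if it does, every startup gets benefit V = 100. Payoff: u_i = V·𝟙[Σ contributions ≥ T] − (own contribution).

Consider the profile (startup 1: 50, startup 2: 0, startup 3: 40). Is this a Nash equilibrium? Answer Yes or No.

Total = 90 ≥ 80: provided.
Startup 1 (pledges 50, payoff 50): dropping to 0 → total 40, payoff 0. No gain.
Startup 2 (pledges 0, payoff 100): pledging 30 → total 120, payoff 70. No gain.
Startup 3 (pledges 40, payoff 60): dropping to 0 → total 50, payoff 0. No gain.

Yes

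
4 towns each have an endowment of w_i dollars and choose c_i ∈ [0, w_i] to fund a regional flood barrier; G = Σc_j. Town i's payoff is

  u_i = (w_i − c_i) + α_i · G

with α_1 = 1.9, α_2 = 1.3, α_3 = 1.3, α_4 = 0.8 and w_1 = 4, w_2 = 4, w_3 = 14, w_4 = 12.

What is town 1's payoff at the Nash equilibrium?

∂u_i/∂c_i = α_i − 1, so town i contributes w_i if α_i > 1, else 0.
α_i > 1 for i ∈ {1, 2, 3}; NE contributions (4, 4, 14, 0), G = 22.
u_1 = (4 − 4) + 1.9·22 = 41.8.

41.8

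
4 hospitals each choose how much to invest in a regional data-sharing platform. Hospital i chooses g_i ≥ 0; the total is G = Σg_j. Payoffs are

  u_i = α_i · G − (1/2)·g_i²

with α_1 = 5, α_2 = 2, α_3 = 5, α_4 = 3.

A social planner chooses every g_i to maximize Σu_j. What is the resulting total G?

60

Planner FOC: ∂(Σu_j)/∂g_i = (Σα_j) − g_i = 0, so g_i^SO = Σα_j = 15 for every i; G^SO = 60.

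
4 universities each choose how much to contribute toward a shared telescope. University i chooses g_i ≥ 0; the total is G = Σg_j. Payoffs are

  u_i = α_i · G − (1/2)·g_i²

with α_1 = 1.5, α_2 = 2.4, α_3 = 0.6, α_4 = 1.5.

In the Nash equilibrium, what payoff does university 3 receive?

University i's FOC: ∂u_i/∂g_i = α_i − g_i = 0, so g_i* = α_i.
NE contributions = (1.5, 2.4, 0.6, 1.5); G = 6.
u_3 = α_3·G − ½·(g_3)² = 0.6·6 − ½·0.6² = 3.42.

3.42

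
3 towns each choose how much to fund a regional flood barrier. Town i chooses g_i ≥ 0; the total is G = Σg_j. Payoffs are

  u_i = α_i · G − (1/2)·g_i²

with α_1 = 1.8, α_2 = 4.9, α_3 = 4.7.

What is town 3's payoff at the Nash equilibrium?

42.535

Town i's FOC: ∂u_i/∂g_i = α_i − g_i = 0, so g_i* = α_i.
NE contributions = (1.8, 4.9, 4.7); G = 11.4.
u_3 = α_3·G − ½·(g_3)² = 4.7·11.4 − ½·4.7² = 42.535.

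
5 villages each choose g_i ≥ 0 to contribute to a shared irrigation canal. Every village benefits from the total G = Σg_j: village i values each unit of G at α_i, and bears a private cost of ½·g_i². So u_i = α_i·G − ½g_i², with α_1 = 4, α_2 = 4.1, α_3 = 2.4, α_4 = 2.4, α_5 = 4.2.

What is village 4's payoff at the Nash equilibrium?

38.16

Village i's FOC: ∂u_i/∂g_i = α_i − g_i = 0, so g_i* = α_i.
NE contributions = (4, 4.1, 2.4, 2.4, 4.2); G = 17.1.
u_4 = α_4·G − ½·(g_4)² = 2.4·17.1 − ½·2.4² = 38.16.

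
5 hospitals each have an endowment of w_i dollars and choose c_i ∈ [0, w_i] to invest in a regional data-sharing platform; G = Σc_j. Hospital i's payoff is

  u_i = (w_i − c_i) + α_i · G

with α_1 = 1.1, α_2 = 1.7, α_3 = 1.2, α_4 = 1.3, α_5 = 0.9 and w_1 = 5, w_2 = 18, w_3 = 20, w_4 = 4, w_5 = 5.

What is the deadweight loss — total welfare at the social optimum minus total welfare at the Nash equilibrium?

26

∂u_i/∂c_i = α_i − 1, so hospital i contributes w_i if α_i > 1, else 0.
α_i > 1 for i ∈ {1, 2, 3, 4}; NE contributions (5, 18, 20, 4, 0), G = 47.
W^NE = Σw_i − G^NE + (Σα_i)·G^NE = 52 + 5.2·47 = 296.4.
Planner: ∂(Σu_j)/∂c_i = Σα_j − 1 = 5.2 > 0, so everyone contributes w_i; G^SO = 52, W^SO = 52 + 5.2·52 = 322.4.
Deadweight loss = 26.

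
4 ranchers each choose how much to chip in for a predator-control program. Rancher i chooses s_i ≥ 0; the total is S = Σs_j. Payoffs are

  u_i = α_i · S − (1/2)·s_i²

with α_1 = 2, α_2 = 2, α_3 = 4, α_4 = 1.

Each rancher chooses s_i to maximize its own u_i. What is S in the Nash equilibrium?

Rancher i's FOC: ∂u_i/∂s_i = α_i − s_i = 0, so s_i* = α_i.
NE contributions = (2, 2, 4, 1); S = 9.

9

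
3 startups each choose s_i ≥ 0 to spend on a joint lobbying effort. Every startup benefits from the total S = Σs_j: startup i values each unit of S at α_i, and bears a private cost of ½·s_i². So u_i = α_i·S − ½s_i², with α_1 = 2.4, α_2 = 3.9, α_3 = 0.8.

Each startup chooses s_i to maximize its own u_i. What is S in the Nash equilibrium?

Startup i's FOC: ∂u_i/∂s_i = α_i − s_i = 0, so s_i* = α_i.
NE contributions = (2.4, 3.9, 0.8); S = 7.1.

7.1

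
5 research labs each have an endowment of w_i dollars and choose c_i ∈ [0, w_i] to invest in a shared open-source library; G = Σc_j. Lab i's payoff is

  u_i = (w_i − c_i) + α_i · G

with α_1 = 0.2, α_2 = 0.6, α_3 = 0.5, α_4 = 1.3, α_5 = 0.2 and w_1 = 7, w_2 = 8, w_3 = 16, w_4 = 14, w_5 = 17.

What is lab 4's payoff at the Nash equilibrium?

∂u_i/∂c_i = α_i − 1, so lab i contributes w_i if α_i > 1, else 0.
α_i > 1 for i ∈ {4}; NE contributions (0, 0, 0, 14, 0), G = 14.
u_4 = (14 − 14) + 1.3·14 = 18.2.

18.2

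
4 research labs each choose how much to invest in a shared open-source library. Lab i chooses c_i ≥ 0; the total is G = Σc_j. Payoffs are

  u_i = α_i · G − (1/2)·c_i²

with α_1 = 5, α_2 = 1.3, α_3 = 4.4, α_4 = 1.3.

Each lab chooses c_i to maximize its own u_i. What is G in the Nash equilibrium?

Lab i's FOC: ∂u_i/∂c_i = α_i − c_i = 0, so c_i* = α_i.
NE contributions = (5, 1.3, 4.4, 1.3); G = 12.

12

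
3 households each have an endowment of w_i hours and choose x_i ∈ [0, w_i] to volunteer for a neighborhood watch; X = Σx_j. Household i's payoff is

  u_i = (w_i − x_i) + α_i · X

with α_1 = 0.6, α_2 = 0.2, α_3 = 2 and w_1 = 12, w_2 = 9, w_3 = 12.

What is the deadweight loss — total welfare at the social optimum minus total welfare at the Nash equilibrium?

37.8

∂u_i/∂x_i = α_i − 1, so household i contributes w_i if α_i > 1, else 0.
α_i > 1 for i ∈ {3}; NE contributions (0, 0, 12), X = 12.
W^NE = Σw_i − X^NE + (Σα_i)·X^NE = 33 + 1.8·12 = 54.6.
Planner: ∂(Σu_j)/∂x_i = Σα_j − 1 = 1.8 > 0, so everyone contributes w_i; X^SO = 33, W^SO = 33 + 1.8·33 = 92.4.
Deadweight loss = 37.8.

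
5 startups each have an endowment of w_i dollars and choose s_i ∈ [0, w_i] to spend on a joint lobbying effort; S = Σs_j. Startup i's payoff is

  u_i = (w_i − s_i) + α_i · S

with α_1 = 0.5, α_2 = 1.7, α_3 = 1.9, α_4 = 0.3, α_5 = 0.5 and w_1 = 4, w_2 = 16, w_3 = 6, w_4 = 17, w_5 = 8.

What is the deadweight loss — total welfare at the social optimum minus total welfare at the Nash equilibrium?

∂u_i/∂s_i = α_i − 1, so startup i contributes w_i if α_i > 1, else 0.
α_i > 1 for i ∈ {2, 3}; NE contributions (0, 16, 6, 0, 0), S = 22.
W^NE = Σw_i − S^NE + (Σα_i)·S^NE = 51 + 3.9·22 = 136.8.
Planner: ∂(Σu_j)/∂s_i = Σα_j − 1 = 3.9 > 0, so everyone contributes w_i; S^SO = 51, W^SO = 51 + 3.9·51 = 249.9.
Deadweight loss = 113.1.

113.1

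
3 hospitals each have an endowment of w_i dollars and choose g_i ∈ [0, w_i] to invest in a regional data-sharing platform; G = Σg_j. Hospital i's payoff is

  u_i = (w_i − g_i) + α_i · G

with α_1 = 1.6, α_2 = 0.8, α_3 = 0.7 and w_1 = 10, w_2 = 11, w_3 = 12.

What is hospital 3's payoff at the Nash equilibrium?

∂u_i/∂g_i = α_i − 1, so hospital i contributes w_i if α_i > 1, else 0.
α_i > 1 for i ∈ {1}; NE contributions (10, 0, 0), G = 10.
u_3 = (12 − 0) + 0.7·10 = 19.

19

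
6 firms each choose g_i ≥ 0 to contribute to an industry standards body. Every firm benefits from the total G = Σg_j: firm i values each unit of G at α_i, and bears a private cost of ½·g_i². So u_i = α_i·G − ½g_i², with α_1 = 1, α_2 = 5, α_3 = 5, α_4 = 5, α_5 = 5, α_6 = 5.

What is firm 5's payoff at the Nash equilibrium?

Firm i's FOC: ∂u_i/∂g_i = α_i − g_i = 0, so g_i* = α_i.
NE contributions = (1, 5, 5, 5, 5, 5); G = 26.
u_5 = α_5·G − ½·(g_5)² = 5·26 − ½·5² = 117.5.

117.5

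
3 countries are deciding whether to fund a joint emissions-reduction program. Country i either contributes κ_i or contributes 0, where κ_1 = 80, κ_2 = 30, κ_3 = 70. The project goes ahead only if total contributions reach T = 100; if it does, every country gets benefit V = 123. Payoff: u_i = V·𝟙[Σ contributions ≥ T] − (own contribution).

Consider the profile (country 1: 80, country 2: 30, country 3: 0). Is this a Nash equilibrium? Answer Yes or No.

Total = 110 ≥ 100: provided.
Country 1 (pledges 80, payoff 43): dropping to 0 → total 30, payoff 0. No gain.
Country 2 (pledges 30, payoff 93): dropping to 0 → total 80, payoff 0. No gain.
Country 3 (pledges 0, payoff 123): pledging 70 → total 180, payoff 53. No gain.

Yes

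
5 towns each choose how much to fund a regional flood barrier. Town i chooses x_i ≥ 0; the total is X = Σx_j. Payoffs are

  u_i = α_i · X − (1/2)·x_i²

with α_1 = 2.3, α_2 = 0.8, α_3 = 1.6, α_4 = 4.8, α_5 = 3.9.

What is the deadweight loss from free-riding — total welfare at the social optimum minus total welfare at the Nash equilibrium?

Town i's FOC: ∂u_i/∂x_i = α_i − x_i = 0, so x_i* = α_i.
NE contributions = (2.3, 0.8, 1.6, 4.8, 3.9); X = 13.4.
W^NE = (Σα)·X − ½Σα_i² = 13.4² − ½·46.74 = 156.19.
Planner sets x_i = Σα_j = 13.4 for every i, so X^SO = 5·13.4 = 67.
W^SO = (Σα)·X^SO − ½·5·(Σα)² = (5/2)·13.4² = 448.9.
Deadweight loss = W^SO − W^NE = 292.71.

292.71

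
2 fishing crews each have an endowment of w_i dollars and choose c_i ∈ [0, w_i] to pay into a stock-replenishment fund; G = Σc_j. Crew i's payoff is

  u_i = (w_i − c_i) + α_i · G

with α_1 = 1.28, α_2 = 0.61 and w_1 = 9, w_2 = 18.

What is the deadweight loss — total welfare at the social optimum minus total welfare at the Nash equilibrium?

∂u_i/∂c_i = α_i − 1, so crew i contributes w_i if α_i > 1, else 0.
α_i > 1 for i ∈ {1}; NE contributions (9, 0), G = 9.
W^NE = Σw_i − G^NE + (Σα_i)·G^NE = 27 + 0.89·9 = 35.01.
Planner: ∂(Σu_j)/∂c_i = Σα_j − 1 = 0.89 > 0, so everyone contributes w_i; G^SO = 27, W^SO = 27 + 0.89·27 = 51.03.
Deadweight loss = 16.02.

16.02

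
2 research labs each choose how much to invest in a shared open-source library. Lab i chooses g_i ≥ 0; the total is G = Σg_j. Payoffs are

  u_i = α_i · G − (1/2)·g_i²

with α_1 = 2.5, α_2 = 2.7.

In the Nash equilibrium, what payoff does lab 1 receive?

Lab i's FOC: ∂u_i/∂g_i = α_i − g_i = 0, so g_i* = α_i.
NE contributions = (2.5, 2.7); G = 5.2.
u_1 = α_1·G − ½·(g_1)² = 2.5·5.2 − ½·2.5² = 9.875.

9.875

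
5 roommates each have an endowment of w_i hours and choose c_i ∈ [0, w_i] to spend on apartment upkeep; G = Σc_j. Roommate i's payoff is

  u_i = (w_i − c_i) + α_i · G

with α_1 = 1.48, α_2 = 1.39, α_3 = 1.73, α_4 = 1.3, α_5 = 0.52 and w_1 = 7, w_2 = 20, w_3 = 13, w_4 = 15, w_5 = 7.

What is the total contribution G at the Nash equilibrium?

∂u_i/∂c_i = α_i − 1, so roommate i contributes w_i if α_i > 1, else 0.
α_i > 1 for i ∈ {1, 2, 3, 4}; NE contributions (7, 20, 13, 15, 0), G = 55.

55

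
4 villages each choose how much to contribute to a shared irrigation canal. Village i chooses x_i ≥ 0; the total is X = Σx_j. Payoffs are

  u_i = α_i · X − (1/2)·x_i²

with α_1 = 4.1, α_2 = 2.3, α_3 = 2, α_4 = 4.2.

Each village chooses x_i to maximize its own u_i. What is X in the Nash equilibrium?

Village i's FOC: ∂u_i/∂x_i = α_i − x_i = 0, so x_i* = α_i.
NE contributions = (4.1, 2.3, 2, 4.2); X = 12.6.

12.6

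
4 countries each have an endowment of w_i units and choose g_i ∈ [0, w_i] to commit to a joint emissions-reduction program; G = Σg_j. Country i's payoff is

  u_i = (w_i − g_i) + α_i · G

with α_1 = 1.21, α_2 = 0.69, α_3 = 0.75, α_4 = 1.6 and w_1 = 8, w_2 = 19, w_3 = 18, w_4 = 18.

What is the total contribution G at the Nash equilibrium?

26

∂u_i/∂g_i = α_i − 1, so country i contributes w_i if α_i > 1, else 0.
α_i > 1 for i ∈ {1, 4}; NE contributions (8, 0, 0, 18), G = 26.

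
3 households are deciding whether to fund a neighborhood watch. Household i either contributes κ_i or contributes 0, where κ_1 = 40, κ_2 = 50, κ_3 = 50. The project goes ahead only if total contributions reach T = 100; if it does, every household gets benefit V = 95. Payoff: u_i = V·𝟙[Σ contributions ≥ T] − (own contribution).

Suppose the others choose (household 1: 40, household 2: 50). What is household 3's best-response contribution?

Others' total = 90. Contributing 50 brings total to 140 ≥ 100: gain V − κ_3 = 45.
Best response: 50.

50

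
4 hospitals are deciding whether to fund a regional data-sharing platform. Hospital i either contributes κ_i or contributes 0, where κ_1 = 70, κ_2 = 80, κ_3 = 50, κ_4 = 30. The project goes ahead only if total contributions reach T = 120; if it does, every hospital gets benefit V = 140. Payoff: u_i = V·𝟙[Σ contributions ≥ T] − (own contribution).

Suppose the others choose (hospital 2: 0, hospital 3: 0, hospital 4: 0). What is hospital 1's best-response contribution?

0

Others' total = 0. Even contributing 70 gives 70 < 120: no benefit either way.
Best response: 0.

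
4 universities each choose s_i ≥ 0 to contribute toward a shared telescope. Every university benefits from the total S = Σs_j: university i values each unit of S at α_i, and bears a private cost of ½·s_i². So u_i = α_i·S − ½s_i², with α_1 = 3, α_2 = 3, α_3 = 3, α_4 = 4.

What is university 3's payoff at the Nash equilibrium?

34.5

University i's FOC: ∂u_i/∂s_i = α_i − s_i = 0, so s_i* = α_i.
NE contributions = (3, 3, 3, 4); S = 13.
u_3 = α_3·S − ½·(s_3)² = 3·13 − ½·3² = 34.5.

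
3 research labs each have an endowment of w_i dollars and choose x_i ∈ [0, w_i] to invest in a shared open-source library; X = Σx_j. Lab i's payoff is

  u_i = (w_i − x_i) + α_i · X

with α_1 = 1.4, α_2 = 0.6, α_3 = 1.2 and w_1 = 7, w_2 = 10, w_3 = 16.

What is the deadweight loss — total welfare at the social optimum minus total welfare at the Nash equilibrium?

∂u_i/∂x_i = α_i − 1, so lab i contributes w_i if α_i > 1, else 0.
α_i > 1 for i ∈ {1, 3}; NE contributions (7, 0, 16), X = 23.
W^NE = Σw_i − X^NE + (Σα_i)·X^NE = 33 + 2.2·23 = 83.6.
Planner: ∂(Σu_j)/∂x_i = Σα_j − 1 = 2.2 > 0, so everyone contributes w_i; X^SO = 33, W^SO = 33 + 2.2·33 = 105.6.
Deadweight loss = 22.

22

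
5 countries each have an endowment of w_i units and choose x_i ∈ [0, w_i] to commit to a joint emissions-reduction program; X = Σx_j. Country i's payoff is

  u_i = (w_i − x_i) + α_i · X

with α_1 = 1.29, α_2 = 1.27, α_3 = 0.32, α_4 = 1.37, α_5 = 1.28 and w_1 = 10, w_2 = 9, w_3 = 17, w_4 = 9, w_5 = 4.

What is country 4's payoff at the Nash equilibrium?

43.84

∂u_i/∂x_i = α_i − 1, so country i contributes w_i if α_i > 1, else 0.
α_i > 1 for i ∈ {1, 2, 4, 5}; NE contributions (10, 9, 0, 9, 4), X = 32.
u_4 = (9 − 9) + 1.37·32 = 43.84.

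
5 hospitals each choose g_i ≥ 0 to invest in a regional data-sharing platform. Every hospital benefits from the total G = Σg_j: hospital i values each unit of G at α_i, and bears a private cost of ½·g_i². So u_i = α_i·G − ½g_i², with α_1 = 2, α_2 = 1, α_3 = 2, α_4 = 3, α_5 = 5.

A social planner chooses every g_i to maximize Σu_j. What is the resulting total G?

65

Planner FOC: ∂(Σu_j)/∂g_i = (Σα_j) − g_i = 0, so g_i^SO = Σα_j = 13 for every i; G^SO = 65.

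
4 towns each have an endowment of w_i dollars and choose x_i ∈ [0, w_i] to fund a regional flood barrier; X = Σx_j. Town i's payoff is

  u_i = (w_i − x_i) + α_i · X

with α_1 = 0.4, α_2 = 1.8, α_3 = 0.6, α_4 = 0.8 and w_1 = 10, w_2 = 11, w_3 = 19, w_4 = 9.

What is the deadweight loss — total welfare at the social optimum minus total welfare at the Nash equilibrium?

98.8

∂u_i/∂x_i = α_i − 1, so town i contributes w_i if α_i > 1, else 0.
α_i > 1 for i ∈ {2}; NE contributions (0, 11, 0, 0), X = 11.
W^NE = Σw_i − X^NE + (Σα_i)·X^NE = 49 + 2.6·11 = 77.6.
Planner: ∂(Σu_j)/∂x_i = Σα_j − 1 = 2.6 > 0, so everyone contributes w_i; X^SO = 49, W^SO = 49 + 2.6·49 = 176.4.
Deadweight loss = 98.8.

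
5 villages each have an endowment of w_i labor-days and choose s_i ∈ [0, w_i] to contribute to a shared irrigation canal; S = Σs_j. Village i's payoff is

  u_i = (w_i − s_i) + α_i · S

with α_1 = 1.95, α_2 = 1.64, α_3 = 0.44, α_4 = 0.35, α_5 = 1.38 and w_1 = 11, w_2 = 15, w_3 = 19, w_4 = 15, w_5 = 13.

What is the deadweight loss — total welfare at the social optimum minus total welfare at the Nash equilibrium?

∂u_i/∂s_i = α_i − 1, so village i contributes w_i if α_i > 1, else 0.
α_i > 1 for i ∈ {1, 2, 5}; NE contributions (11, 15, 0, 0, 13), S = 39.
W^NE = Σw_i − S^NE + (Σα_i)·S^NE = 73 + 4.76·39 = 258.64.
Planner: ∂(Σu_j)/∂s_i = Σα_j − 1 = 4.76 > 0, so everyone contributes w_i; S^SO = 73, W^SO = 73 + 4.76·73 = 420.48.
Deadweight loss = 161.84.

161.84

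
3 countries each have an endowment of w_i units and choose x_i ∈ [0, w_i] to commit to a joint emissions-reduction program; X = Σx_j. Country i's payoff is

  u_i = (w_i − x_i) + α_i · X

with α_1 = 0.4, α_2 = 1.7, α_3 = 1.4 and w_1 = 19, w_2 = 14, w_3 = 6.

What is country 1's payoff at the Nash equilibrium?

∂u_i/∂x_i = α_i − 1, so country i contributes w_i if α_i > 1, else 0.
α_i > 1 for i ∈ {2, 3}; NE contributions (0, 14, 6), X = 20.
u_1 = (19 − 0) + 0.4·20 = 27.

27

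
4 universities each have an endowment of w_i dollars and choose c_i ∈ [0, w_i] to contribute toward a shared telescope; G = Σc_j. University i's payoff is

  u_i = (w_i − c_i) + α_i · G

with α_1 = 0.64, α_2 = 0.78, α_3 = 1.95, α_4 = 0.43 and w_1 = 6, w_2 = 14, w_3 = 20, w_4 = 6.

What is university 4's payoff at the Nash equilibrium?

14.6

∂u_i/∂c_i = α_i − 1, so university i contributes w_i if α_i > 1, else 0.
α_i > 1 for i ∈ {3}; NE contributions (0, 0, 20, 0), G = 20.
u_4 = (6 − 0) + 0.43·20 = 14.6.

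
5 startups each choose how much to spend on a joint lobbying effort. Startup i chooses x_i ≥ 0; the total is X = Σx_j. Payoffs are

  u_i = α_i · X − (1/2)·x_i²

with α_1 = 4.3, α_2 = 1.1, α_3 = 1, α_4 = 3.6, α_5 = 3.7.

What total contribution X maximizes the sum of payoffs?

Planner FOC: ∂(Σu_j)/∂x_i = (Σα_j) − x_i = 0, so x_i^SO = Σα_j = 13.7 for every i; X^SO = 68.5.

68.5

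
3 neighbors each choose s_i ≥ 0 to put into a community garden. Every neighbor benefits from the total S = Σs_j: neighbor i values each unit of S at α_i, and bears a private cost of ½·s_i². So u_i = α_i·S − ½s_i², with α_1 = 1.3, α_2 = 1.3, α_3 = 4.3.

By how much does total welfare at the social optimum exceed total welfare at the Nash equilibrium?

34.74

Neighbor i's FOC: ∂u_i/∂s_i = α_i − s_i = 0, so s_i* = α_i.
NE contributions = (1.3, 1.3, 4.3); S = 6.9.
W^NE = (Σα)·S − ½Σα_i² = 6.9² − ½·21.87 = 36.675.
Planner sets s_i = Σα_j = 6.9 for every i, so S^SO = 3·6.9 = 20.7.
W^SO = (Σα)·S^SO − ½·3·(Σα)² = (3/2)·6.9² = 71.415.
Deadweight loss = W^SO − W^NE = 34.74.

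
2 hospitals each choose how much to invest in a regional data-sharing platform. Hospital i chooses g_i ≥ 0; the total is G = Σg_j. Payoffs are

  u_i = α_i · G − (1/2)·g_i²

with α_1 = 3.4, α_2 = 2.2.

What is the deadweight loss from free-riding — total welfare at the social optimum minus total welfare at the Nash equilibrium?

8.2

Hospital i's FOC: ∂u_i/∂g_i = α_i − g_i = 0, so g_i* = α_i.
NE contributions = (3.4, 2.2); G = 5.6.
W^NE = (Σα)·G − ½Σα_i² = 5.6² − ½·16.4 = 23.16.
Planner sets g_i = Σα_j = 5.6 for every i, so G^SO = 2·5.6 = 11.2.
W^SO = (Σα)·G^SO − ½·2·(Σα)² = (2/2)·5.6² = 31.36.
Deadweight loss = W^SO − W^NE = 8.2.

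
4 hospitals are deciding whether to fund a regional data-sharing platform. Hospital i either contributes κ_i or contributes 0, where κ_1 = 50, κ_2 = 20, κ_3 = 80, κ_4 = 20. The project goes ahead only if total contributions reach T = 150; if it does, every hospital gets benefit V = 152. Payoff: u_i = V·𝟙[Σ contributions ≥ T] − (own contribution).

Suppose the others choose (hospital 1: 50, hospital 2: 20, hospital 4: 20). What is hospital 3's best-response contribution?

80

Others' total = 90. Contributing 80 brings total to 170 ≥ 150: gain V − κ_3 = 72.
Best response: 80.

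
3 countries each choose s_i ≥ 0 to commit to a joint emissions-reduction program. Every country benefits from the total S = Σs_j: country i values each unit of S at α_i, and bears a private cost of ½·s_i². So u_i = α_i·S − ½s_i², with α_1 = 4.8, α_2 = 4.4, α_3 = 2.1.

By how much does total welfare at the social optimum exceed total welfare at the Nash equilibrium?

87.25

Country i's FOC: ∂u_i/∂s_i = α_i − s_i = 0, so s_i* = α_i.
NE contributions = (4.8, 4.4, 2.1); S = 11.3.
W^NE = (Σα)·S − ½Σα_i² = 11.3² − ½·46.81 = 104.285.
Planner sets s_i = Σα_j = 11.3 for every i, so S^SO = 3·11.3 = 33.9.
W^SO = (Σα)·S^SO − ½·3·(Σα)² = (3/2)·11.3² = 191.535.
Deadweight loss = W^SO − W^NE = 87.25.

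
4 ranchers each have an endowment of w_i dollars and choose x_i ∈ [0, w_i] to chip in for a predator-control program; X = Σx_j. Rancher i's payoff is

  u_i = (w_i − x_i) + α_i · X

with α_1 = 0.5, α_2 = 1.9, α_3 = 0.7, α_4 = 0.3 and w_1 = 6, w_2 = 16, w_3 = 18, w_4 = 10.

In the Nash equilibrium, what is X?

16

∂u_i/∂x_i = α_i − 1, so rancher i contributes w_i if α_i > 1, else 0.
α_i > 1 for i ∈ {2}; NE contributions (0, 16, 0, 0), X = 16.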